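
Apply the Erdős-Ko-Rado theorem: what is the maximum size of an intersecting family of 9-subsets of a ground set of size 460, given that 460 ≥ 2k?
max |F| = C(459, 8) = 45956036867932269

The Erdős-Ko-Rado theorem states: for n ≥ 2k, an intersecting family of k-subsets of an n-element set has size at most C(n − 1, k − 1), with equality for 'star' families {A ⊆ [n] : |A| = k, i ∈ A} (fix an element i). For n = 460, k = 9: C(459, 8) = 45956036867932269.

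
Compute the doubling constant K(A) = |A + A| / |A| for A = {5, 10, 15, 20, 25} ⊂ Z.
K = |A + A| / |A| = 9/5

Enumerate A + A = {a + b : a, b ∈ A}. With |A| = 5, there are |A|^2 = 25 ordered sum pairs; collecting distinct values, A + A = {10, 15, 20, 25, 30, 35, 40, 45, 50}, so |A + A| = 9. Thus K = 9/5. Here |A + A| = 2|A| − 1 = 9, the minimum possible — so K = 9/5 is minimal, which holds iff A is an arithmetic progression.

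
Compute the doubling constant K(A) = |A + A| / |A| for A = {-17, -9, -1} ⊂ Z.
K = |A + A| / |A| = 5/3

Enumerate A + A = {a + b : a, b ∈ A}. With |A| = 3, there are |A|^2 = 9 ordered sum pairs; collecting distinct values, A + A = {-34, -26, -18, -10, -2}, so |A + A| = 5. Thus K = 5/3. Here |A + A| = 2|A| − 1 = 5, the minimum possible — so K = 5/3 is minimal, which holds iff A is an arithmetic progression.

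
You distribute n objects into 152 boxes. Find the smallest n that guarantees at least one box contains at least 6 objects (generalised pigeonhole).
n = (6 − 1)·152 + 1 = 761

By the generalised pigeonhole principle, to guarantee some box contains ≥ r objects we need more than (r − 1) · k objects total. Threshold: n = (r − 1) · k + 1. With r = 6 and k = 152: n = 5 · 152 + 1 = 760 + 1 = 761. For n = 760 = 5 · 152, we can put exactly 5 objects in every box, avoiding 6 in any single one — so 761 is tight.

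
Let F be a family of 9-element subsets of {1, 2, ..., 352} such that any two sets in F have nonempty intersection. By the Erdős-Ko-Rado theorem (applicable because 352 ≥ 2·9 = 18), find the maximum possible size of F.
max |F| = C(351, 8) = 5272813608709725

The Erdős-Ko-Rado theorem states: for n ≥ 2k, an intersecting family of k-subsets of an n-element set has size at most C(n − 1, k − 1), with equality for 'star' families {A ⊆ [n] : |A| = k, i ∈ A} (fix an element i). For n = 352, k = 9: C(351, 8) = 5272813608709725.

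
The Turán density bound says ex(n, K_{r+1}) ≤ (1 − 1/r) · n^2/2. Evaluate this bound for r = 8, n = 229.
Turán density bound = (7/8) · 229^2/2 = 367087/16 ≈ 22942.9375

Turán's theorem: ex(n, K_{r+1}) is achieved by the complete r-partite Turán graph T(n, r) with parts as balanced as possible, and is at most (1 − 1/r) · n^2/2. For r = 8, n = 229: the density bound is (7/8) · 52441/2 = 367087/16 ≈ 22942.9375. The integer-valued extremum is e(T(229, 8)) = 22942, which is strictly less than the density bound 367087/16 since 8 ∤ 229 (the parts of T(229, 8) cannot all be equal).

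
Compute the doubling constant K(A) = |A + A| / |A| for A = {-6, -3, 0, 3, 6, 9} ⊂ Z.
K = |A + A| / |A| = 11/6

Enumerate A + A = {a + b : a, b ∈ A}. With |A| = 6, there are |A|^2 = 36 ordered sum pairs; collecting distinct values, A + A = {-12, -9, -6, -3, 0, 3, 6, 9, 12, 15, 18}, so |A + A| = 11. Thus K = 11/6. Here |A + A| = 2|A| − 1 = 11, the minimum possible — so K = 11/6 is minimal, which holds iff A is an arithmetic progression.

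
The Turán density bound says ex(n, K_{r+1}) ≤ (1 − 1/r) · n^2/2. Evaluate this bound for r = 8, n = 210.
Turán density bound = (7/8) · 210^2/2 = 77175/4 ≈ 19293.75

Turán's theorem: ex(n, K_{r+1}) is achieved by the complete r-partite Turán graph T(n, r) with parts as balanced as possible, and is at most (1 − 1/r) · n^2/2. For r = 8, n = 210: the density bound is (7/8) · 44100/2 = 77175/4 ≈ 19293.75. The integer-valued extremum is e(T(210, 8)) = 19293, which is strictly less than the density bound 77175/4 since 8 ∤ 210 (the parts of T(210, 8) cannot all be equal).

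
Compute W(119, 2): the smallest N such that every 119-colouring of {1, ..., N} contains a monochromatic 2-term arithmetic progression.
W(119, 2) = 119 + 1 = 120

A 2-term AP is any pair of integers, so a monochromatic 2-AP exists iff some colour is used at least twice. With 119 colours, the colouring i ↦ i on {1, ..., 119} uses each colour once, avoiding any monochromatic pair, so W(119, 2) > 119. For {1, ..., 120}, pigeonhole forces two integers of the same colour, which form a monochromatic 2-AP. Hence W(119, 2) = 120.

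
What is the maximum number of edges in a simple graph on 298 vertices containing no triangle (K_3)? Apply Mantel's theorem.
ex(298, K_3) = ⌊298^2/4⌋ = 22201

Mantel (1907): a triangle-free graph on n vertices has at most ⌊n^2/4⌋ edges, with equality for the complete bipartite graph K_{⌊n/2⌋, ⌈n/2⌉}. For n = 298: ⌊298^2/4⌋ = ⌊88804/4⌋ = 22201. The extremal graph is K_{149, 149}, which has 149·149 = 22201 edges.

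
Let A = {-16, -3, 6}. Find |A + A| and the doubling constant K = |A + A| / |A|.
K = |A + A| / |A| = 6/3 = 2

Enumerate A + A = {a + b : a, b ∈ A}. With |A| = 3, there are |A|^2 = 9 ordered sum pairs; collecting distinct values, A + A = {-32, -19, -10, -6, 3, 12}, so |A + A| = 6. Thus K = 6/3 = 2. For comparison, the minimum possible |A + A| over all 3-element sets is 2·3 − 1 = 5 (so min K = 5/3), attained only by arithmetic progressions.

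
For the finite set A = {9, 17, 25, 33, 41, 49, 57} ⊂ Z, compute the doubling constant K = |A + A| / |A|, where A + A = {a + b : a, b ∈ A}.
K = |A + A| / |A| = 13/7

Enumerate A + A = {a + b : a, b ∈ A}. With |A| = 7, there are |A|^2 = 49 ordered sum pairs; collecting distinct values, A + A = {18, 26, 34, 42, 50, 58, 66, 74, 82, 90, 98, 106, 114}, so |A + A| = 13. Thus K = 13/7. Here |A + A| = 2|A| − 1 = 13, the minimum possible — so K = 13/7 is minimal, which holds iff A is an arithmetic progression.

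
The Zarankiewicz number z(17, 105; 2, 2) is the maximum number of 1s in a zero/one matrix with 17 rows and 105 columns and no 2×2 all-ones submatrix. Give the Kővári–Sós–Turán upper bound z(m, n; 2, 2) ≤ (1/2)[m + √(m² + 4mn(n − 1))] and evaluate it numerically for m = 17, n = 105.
z(17, 105; 2, 2) ≤ (1/2)[17 + √(17² + 4·17·105·104)] = (1/2)[17 + √742849] = 439.4434

Kővári–Sós–Turán: let r_1, ..., r_17 be the row sums and z = Σ r_i the total number of 1s. Each pair of columns can share at most one row with both entries 1 (else a 2×2 all-ones block appears), so Σ_i C(r_i, 2) ≤ C(105, 2) = 5460. By convexity Σ_i C(r_i, 2) ≥ 17·C(z/17, 2) = z(z − 17)/(2·17), giving z² − 17z − 17·105·104 ≤ 0 and hence z ≤ (1/2)[17 + √(289 + 4·185640)] = (1/2)[17 + √742849] ≈ (1/2)(17 + 861.8869) = 439.4434.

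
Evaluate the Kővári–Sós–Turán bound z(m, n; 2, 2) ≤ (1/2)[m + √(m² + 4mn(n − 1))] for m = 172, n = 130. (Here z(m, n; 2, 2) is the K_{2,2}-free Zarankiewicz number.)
z(172, 130; 2, 2) ≤ (1/2)[172 + √(172² + 4·172·130·129)] = (1/2)[172 + √11567344] = 1786.5399

Kővári–Sós–Turán: let r_1, ..., r_172 be the row sums and z = Σ r_i the total number of 1s. Each pair of columns can share at most one row with both entries 1 (else a 2×2 all-ones block appears), so Σ_i C(r_i, 2) ≤ C(130, 2) = 8385. By convexity Σ_i C(r_i, 2) ≥ 172·C(z/172, 2) = z(z − 172)/(2·172), giving z² − 172z − 172·130·129 ≤ 0 and hence z ≤ (1/2)[172 + √(29584 + 4·2884440)] = (1/2)[172 + √11567344] ≈ (1/2)(172 + 3401.0798) = 1786.5399.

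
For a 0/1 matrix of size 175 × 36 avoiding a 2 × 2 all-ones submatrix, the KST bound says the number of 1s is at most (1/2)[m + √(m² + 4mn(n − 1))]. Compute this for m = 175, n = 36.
z(175, 36; 2, 2) ≤ (1/2)[175 + √(175² + 4·175·36·35)] = (1/2)[175 + √912625] = 565.157

Kővári–Sós–Turán: let r_1, ..., r_175 be the row sums and z = Σ r_i the total number of 1s. Each pair of columns can share at most one row with both entries 1 (else a 2×2 all-ones block appears), so Σ_i C(r_i, 2) ≤ C(36, 2) = 630. By convexity Σ_i C(r_i, 2) ≥ 175·C(z/175, 2) = z(z − 175)/(2·175), giving z² − 175z − 175·36·35 ≤ 0 and hence z ≤ (1/2)[175 + √(30625 + 4·220500)] = (1/2)[175 + √912625] ≈ (1/2)(175 + 955.3141) = 565.157.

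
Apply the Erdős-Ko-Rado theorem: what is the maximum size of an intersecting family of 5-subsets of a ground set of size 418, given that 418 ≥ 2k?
max |F| = C(417, 4) = 1241842680

The Erdős-Ko-Rado theorem states: for n ≥ 2k, an intersecting family of k-subsets of an n-element set has size at most C(n − 1, k − 1), with equality for 'star' families {A ⊆ [n] : |A| = k, i ∈ A} (fix an element i). For n = 418, k = 5: C(417, 4) = 1241842680.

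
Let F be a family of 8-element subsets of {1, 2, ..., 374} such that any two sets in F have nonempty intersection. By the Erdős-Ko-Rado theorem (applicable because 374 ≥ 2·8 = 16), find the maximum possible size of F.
max |F| = C(373, 7) = 188337637355592

The Erdős-Ko-Rado theorem states: for n ≥ 2k, an intersecting family of k-subsets of an n-element set has size at most C(n − 1, k − 1), with equality for 'star' families {A ⊆ [n] : |A| = k, i ∈ A} (fix an element i). For n = 374, k = 8: C(373, 7) = 188337637355592.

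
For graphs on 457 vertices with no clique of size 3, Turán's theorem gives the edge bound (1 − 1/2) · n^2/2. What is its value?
Turán density bound = (1/2) · 457^2/2 = 208849/4 ≈ 52212.25

Turán's theorem: ex(n, K_{r+1}) is achieved by the complete r-partite Turán graph T(n, r) with parts as balanced as possible, and is at most (1 − 1/r) · n^2/2. For r = 2, n = 457: the density bound is (1/2) · 208849/2 = 208849/4 ≈ 52212.25. The integer-valued extremum is e(T(457, 2)) = 52212, which is strictly less than the density bound 208849/4 since 2 ∤ 457 (the parts of T(457, 2) cannot all be equal).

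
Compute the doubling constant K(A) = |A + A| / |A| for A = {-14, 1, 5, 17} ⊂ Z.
K = |A + A| / |A| = 10/4 = 5/2

Enumerate A + A = {a + b : a, b ∈ A}. With |A| = 4, there are |A|^2 = 16 ordered sum pairs; collecting distinct values, A + A = {-28, -13, -9, 2, 3, 6, 10, 18, 22, 34}, so |A + A| = 10. Thus K = 10/4 = 5/2. For comparison, the minimum possible |A + A| over all 4-element sets is 2·4 − 1 = 7 (so min K = 7/4), attained only by arithmetic progressions.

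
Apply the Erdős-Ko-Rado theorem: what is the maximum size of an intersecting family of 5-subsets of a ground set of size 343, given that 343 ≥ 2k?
max |F| = C(342, 4) = 560077155

Erdős-Ko-Rado (1961): when n ≥ 2k, max |F| = C(n−1, k−1). The bound is attained by the star {A : i ∈ A} for any fixed i ∈ [n]. Here C(343−1, 5−1) = C(342, 4) = 560077155.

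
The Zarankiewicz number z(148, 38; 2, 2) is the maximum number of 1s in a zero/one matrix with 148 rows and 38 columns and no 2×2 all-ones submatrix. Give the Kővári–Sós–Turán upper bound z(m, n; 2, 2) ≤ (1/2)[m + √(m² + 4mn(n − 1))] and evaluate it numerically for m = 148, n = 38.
z(148, 38; 2, 2) ≤ (1/2)[148 + √(148² + 4·148·38·37)] = (1/2)[148 + √854256] = 536.1299

Kővári–Sós–Turán: let r_1, ..., r_148 be the row sums and z = Σ r_i the total number of 1s. Each pair of columns can share at most one row with both entries 1 (else a 2×2 all-ones block appears), so Σ_i C(r_i, 2) ≤ C(38, 2) = 703. By convexity Σ_i C(r_i, 2) ≥ 148·C(z/148, 2) = z(z − 148)/(2·148), giving z² − 148z − 148·38·37 ≤ 0 and hence z ≤ (1/2)[148 + √(21904 + 4·208088)] = (1/2)[148 + √854256] ≈ (1/2)(148 + 924.2597) = 536.1299.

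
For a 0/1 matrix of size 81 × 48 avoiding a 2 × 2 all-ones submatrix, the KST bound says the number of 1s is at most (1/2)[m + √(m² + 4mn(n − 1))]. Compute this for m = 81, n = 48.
z(81, 48; 2, 2) ≤ (1/2)[81 + √(81² + 4·81·48·47)] = (1/2)[81 + √737505] = 469.8906

Kővári–Sós–Turán: let r_1, ..., r_81 be the row sums and z = Σ r_i the total number of 1s. Each pair of columns can share at most one row with both entries 1 (else a 2×2 all-ones block appears), so Σ_i C(r_i, 2) ≤ C(48, 2) = 1128. By convexity Σ_i C(r_i, 2) ≥ 81·C(z/81, 2) = z(z − 81)/(2·81), giving z² − 81z − 81·48·47 ≤ 0 and hence z ≤ (1/2)[81 + √(6561 + 4·182736)] = (1/2)[81 + √737505] ≈ (1/2)(81 + 858.7811) = 469.8906.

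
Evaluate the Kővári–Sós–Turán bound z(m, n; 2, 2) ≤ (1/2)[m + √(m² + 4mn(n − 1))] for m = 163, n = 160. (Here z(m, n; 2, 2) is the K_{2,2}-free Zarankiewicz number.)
z(163, 160; 2, 2) ≤ (1/2)[163 + √(163² + 4·163·160·159)] = (1/2)[163 + √16613449] = 2119.4799

Kővári–Sós–Turán: let r_1, ..., r_163 be the row sums and z = Σ r_i the total number of 1s. Each pair of columns can share at most one row with both entries 1 (else a 2×2 all-ones block appears), so Σ_i C(r_i, 2) ≤ C(160, 2) = 12720. By convexity Σ_i C(r_i, 2) ≥ 163·C(z/163, 2) = z(z − 163)/(2·163), giving z² − 163z − 163·160·159 ≤ 0 and hence z ≤ (1/2)[163 + √(26569 + 4·4146720)] = (1/2)[163 + √16613449] ≈ (1/2)(163 + 4075.9599) = 2119.4799.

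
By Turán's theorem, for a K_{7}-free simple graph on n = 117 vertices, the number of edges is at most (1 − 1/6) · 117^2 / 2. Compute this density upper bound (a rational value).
Turán density bound = (5/6) · 117^2/2 = 22815/4 ≈ 5703.75

Turán's theorem: ex(n, K_{r+1}) is achieved by the complete r-partite Turán graph T(n, r) with parts as balanced as possible, and is at most (1 − 1/r) · n^2/2. For r = 6, n = 117: the density bound is (5/6) · 13689/2 = 22815/4 ≈ 5703.75. The integer-valued extremum is e(T(117, 6)) = 5703, which is strictly less than the density bound 22815/4 since 6 ∤ 117 (the parts of T(117, 6) cannot all be equal).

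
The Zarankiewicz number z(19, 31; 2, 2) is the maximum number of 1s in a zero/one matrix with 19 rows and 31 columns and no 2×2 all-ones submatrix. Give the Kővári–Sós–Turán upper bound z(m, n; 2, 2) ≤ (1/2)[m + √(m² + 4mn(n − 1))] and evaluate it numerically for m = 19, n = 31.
z(19, 31; 2, 2) ≤ (1/2)[19 + √(19² + 4·19·31·30)] = (1/2)[19 + √71041] = 142.7676

Kővári–Sós–Turán: let r_1, ..., r_19 be the row sums and z = Σ r_i the total number of 1s. Each pair of columns can share at most one row with both entries 1 (else a 2×2 all-ones block appears), so Σ_i C(r_i, 2) ≤ C(31, 2) = 465. By convexity Σ_i C(r_i, 2) ≥ 19·C(z/19, 2) = z(z − 19)/(2·19), giving z² − 19z − 19·31·30 ≤ 0 and hence z ≤ (1/2)[19 + √(361 + 4·17670)] = (1/2)[19 + √71041] ≈ (1/2)(19 + 266.5352) = 142.7676.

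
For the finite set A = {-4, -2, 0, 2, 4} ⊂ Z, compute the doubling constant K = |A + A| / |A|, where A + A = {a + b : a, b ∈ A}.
K = |A + A| / |A| = 9/5

Enumerate A + A = {a + b : a, b ∈ A}. With |A| = 5, there are |A|^2 = 25 ordered sum pairs; collecting distinct values, A + A = {-8, -6, -4, -2, 0, 2, 4, 6, 8}, so |A + A| = 9. Thus K = 9/5. Here |A + A| = 2|A| − 1 = 9, the minimum possible — so K = 9/5 is minimal, which holds iff A is an arithmetic progression.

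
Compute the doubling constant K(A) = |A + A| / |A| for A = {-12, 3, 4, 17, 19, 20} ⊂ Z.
K = |A + A| / |A| = 18/6 = 3

Enumerate A + A = {a + b : a, b ∈ A}. With |A| = 6, there are |A|^2 = 36 ordered sum pairs; collecting distinct values, A + A = {-24, -9, -8, 5, 6, 7, 8, 20, 21, 22, 23, 24, 34, 36, 37, 38, 39, 40}, so |A + A| = 18. Thus K = 18/6 = 3. For comparison, the minimum possible |A + A| over all 6-element sets is 2·6 − 1 = 11 (so min K = 11/6), attained only by arithmetic progressions.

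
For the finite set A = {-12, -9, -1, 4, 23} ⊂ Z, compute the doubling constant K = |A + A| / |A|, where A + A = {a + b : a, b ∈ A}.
K = |A + A| / |A| = 15/5 = 3

Enumerate A + A = {a + b : a, b ∈ A}. With |A| = 5, there are |A|^2 = 25 ordered sum pairs; collecting distinct values, A + A = {-24, -21, -18, -13, -10, -8, -5, -2, 3, 8, 11, 14, 22, 27, 46}, so |A + A| = 15. Thus K = 15/5 = 3. For comparison, the minimum possible |A + A| over all 5-element sets is 2·5 − 1 = 9 (so min K = 9/5), attained only by arithmetic progressions.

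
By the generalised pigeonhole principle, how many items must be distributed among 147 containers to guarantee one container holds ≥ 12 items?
n = (12 − 1)·147 + 1 = 1618

By the generalised pigeonhole principle, to guarantee some box contains ≥ r objects we need more than (r − 1) · k objects total. Threshold: n = (r − 1) · k + 1. With r = 12 and k = 147: n = 11 · 147 + 1 = 1617 + 1 = 1618. For n = 1617 = 11 · 147, we can put exactly 11 objects in every box, avoiding 12 in any single one — so 1618 is tight.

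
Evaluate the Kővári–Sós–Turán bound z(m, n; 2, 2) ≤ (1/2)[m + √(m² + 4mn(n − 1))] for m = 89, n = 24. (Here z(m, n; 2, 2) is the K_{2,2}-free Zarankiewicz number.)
z(89, 24; 2, 2) ≤ (1/2)[89 + √(89² + 4·89·24·23)] = (1/2)[89 + √204433] = 270.5713

Kővári–Sós–Turán: let r_1, ..., r_89 be the row sums and z = Σ r_i the total number of 1s. Each pair of columns can share at most one row with both entries 1 (else a 2×2 all-ones block appears), so Σ_i C(r_i, 2) ≤ C(24, 2) = 276. By convexity Σ_i C(r_i, 2) ≥ 89·C(z/89, 2) = z(z − 89)/(2·89), giving z² − 89z − 89·24·23 ≤ 0 and hence z ≤ (1/2)[89 + √(7921 + 4·49128)] = (1/2)[89 + √204433] ≈ (1/2)(89 + 452.1427) = 270.5713.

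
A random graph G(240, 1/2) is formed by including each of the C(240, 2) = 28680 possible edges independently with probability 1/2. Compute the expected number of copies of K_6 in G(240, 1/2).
E[# K_6] = C(240, 6) · (1/2)^C(6, 2) = 249219381880 / 2^15 = 31152422735/4096 ≈ 7605571.956787

For each 6-subset S of vertices (there are C(240, 6) = 249219381880 such S), let X_S = 1 if S induces a K_6 (all C(6, 2) = 15 edges present). Then P(X_S = 1) = (1/2)^15 = 1/32768. By linearity of expectation, E[# K_6] = C(240, 6) · (1/2)^15 = 249219381880 / 32768 = 31152422735/4096 ≈ 7605571.956787.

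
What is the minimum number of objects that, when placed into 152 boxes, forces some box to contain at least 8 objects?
n = (8 − 1)·152 + 1 = 1065

By the generalised pigeonhole principle, to guarantee some box contains ≥ r objects we need more than (r − 1) · k objects total. Threshold: n = (r − 1) · k + 1. With r = 8 and k = 152: n = 7 · 152 + 1 = 1064 + 1 = 1065. For n = 1064 = 7 · 152, we can put exactly 7 objects in every box, avoiding 8 in any single one — so 1065 is tight.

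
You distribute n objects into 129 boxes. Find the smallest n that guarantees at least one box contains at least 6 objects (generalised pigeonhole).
n = (6 − 1)·129 + 1 = 646

By the generalised pigeonhole principle, to guarantee some box contains ≥ r objects we need more than (r − 1) · k objects total. Threshold: n = (r − 1) · k + 1. With r = 6 and k = 129: n = 5 · 129 + 1 = 645 + 1 = 646. For n = 645 = 5 · 129, we can put exactly 5 objects in every box, avoiding 6 in any single one — so 646 is tight.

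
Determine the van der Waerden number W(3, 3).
W(3, 3) = 27

This is a classical value, W(3, 3) = 27, established by combining an explicit 3-colouring of {1, ..., 26} with no monochromatic 3-AP (giving the lower bound W(3, 3) > 26) and a finite case analysis / exhaustive computer search showing every 3-colouring of {1, ..., 27} has such an AP.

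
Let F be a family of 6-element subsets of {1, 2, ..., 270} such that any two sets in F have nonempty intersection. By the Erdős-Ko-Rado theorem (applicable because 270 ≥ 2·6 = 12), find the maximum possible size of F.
max |F| = C(269, 5) = 11306927303

Erdős-Ko-Rado (1961): when n ≥ 2k, max |F| = C(n−1, k−1). The bound is attained by the star {A : i ∈ A} for any fixed i ∈ [n]. Here C(270−1, 6−1) = C(269, 5) = 11306927303.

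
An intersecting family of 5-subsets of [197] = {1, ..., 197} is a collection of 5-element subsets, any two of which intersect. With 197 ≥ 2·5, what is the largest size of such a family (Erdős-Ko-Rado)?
max |F| = C(196, 4) = 59626385

The Erdős-Ko-Rado theorem states: for n ≥ 2k, an intersecting family of k-subsets of an n-element set has size at most C(n − 1, k − 1), with equality for 'star' families {A ⊆ [n] : |A| = k, i ∈ A} (fix an element i). For n = 197, k = 5: C(196, 4) = 59626385.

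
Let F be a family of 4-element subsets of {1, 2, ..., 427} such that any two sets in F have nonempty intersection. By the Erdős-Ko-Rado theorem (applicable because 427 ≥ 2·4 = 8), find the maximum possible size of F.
max |F| = C(426, 3) = 12794200

The Erdős-Ko-Rado theorem states: for n ≥ 2k, an intersecting family of k-subsets of an n-element set has size at most C(n − 1, k − 1), with equality for 'star' families {A ⊆ [n] : |A| = k, i ∈ A} (fix an element i). For n = 427, k = 4: C(426, 3) = 12794200.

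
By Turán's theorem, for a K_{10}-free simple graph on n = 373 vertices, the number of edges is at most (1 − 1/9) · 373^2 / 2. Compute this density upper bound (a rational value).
Turán density bound = (8/9) · 373^2/2 = 556516/9 ≈ 61835.1111

Turán's theorem: ex(n, K_{r+1}) is achieved by the complete r-partite Turán graph T(n, r) with parts as balanced as possible, and is at most (1 − 1/r) · n^2/2. For r = 9, n = 373: the density bound is (8/9) · 139129/2 = 556516/9 ≈ 61835.1111. The integer-valued extremum is e(T(373, 9)) = 61834, which is strictly less than the density bound 556516/9 since 9 ∤ 373 (the parts of T(373, 9) cannot all be equal).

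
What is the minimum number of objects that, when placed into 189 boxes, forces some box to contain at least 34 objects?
n = (34 − 1)·189 + 1 = 6238

By the generalised pigeonhole principle, to guarantee some box contains ≥ r objects we need more than (r − 1) · k objects total. Threshold: n = (r − 1) · k + 1. With r = 34 and k = 189: n = 33 · 189 + 1 = 6237 + 1 = 6238. For n = 6237 = 33 · 189, we can put exactly 33 objects in every box, avoiding 34 in any single one — so 6238 is tight.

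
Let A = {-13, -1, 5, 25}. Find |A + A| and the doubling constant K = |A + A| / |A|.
K = |A + A| / |A| = 10/4 = 5/2

Enumerate A + A = {a + b : a, b ∈ A}. With |A| = 4, there are |A|^2 = 16 ordered sum pairs; collecting distinct values, A + A = {-26, -14, -8, -2, 4, 10, 12, 24, 30, 50}, so |A + A| = 10. Thus K = 10/4 = 5/2. For comparison, the minimum possible |A + A| over all 4-element sets is 2·4 − 1 = 7 (so min K = 7/4), attained only by arithmetic progressions.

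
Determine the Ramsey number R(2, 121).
R(2, 121) = 121

R(2, k) = k for all k ≥ 2: in a 2-colouring of K_k, either some edge is red (a red K_2) or all edges are blue (a blue K_k). And K_{120} coloured all-blue has no blue K_121, so R(2, 121) > 120. Hence R(2, 121) = 121.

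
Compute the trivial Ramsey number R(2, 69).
R(2, 69) = 69

R(2, k) = k for all k ≥ 2: in a 2-colouring of K_k, either some edge is red (a red K_2) or all edges are blue (a blue K_k). And K_{68} coloured all-blue has no blue K_69, so R(2, 69) > 68. Hence R(2, 69) = 69.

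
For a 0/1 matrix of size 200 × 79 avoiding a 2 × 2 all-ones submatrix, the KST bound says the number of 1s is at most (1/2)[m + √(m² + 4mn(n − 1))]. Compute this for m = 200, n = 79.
z(200, 79; 2, 2) ≤ (1/2)[200 + √(200² + 4·200·79·78)] = (1/2)[200 + √4969600] = 1214.63

Kővári–Sós–Turán: let r_1, ..., r_200 be the row sums and z = Σ r_i the total number of 1s. Each pair of columns can share at most one row with both entries 1 (else a 2×2 all-ones block appears), so Σ_i C(r_i, 2) ≤ C(79, 2) = 3081. By convexity Σ_i C(r_i, 2) ≥ 200·C(z/200, 2) = z(z − 200)/(2·200), giving z² − 200z − 200·79·78 ≤ 0 and hence z ≤ (1/2)[200 + √(40000 + 4·1232400)] = (1/2)[200 + √4969600] ≈ (1/2)(200 + 2229.26) = 1214.63.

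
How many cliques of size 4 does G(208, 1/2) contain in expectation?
E[# K_4] = C(208, 4) · (1/2)^C(4, 2) = 75760620 / 2^6 = 18940155/16 = 1183759.6875

For each 4-subset S of vertices (there are C(208, 4) = 75760620 such S), let X_S = 1 if S induces a K_4 (all C(4, 2) = 6 edges present). Then P(X_S = 1) = (1/2)^6 = 1/64. By linearity of expectation, E[# K_4] = C(208, 4) · (1/2)^6 = 75760620 / 64 = 18940155/16 = 1183759.6875.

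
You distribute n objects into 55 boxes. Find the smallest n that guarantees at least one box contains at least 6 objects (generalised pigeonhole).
n = (6 − 1)·55 + 1 = 276

By the generalised pigeonhole principle, to guarantee some box contains ≥ r objects we need more than (r − 1) · k objects total. Threshold: n = (r − 1) · k + 1. With r = 6 and k = 55: n = 5 · 55 + 1 = 275 + 1 = 276. For n = 275 = 5 · 55, we can put exactly 5 objects in every box, avoiding 6 in any single one — so 276 is tight.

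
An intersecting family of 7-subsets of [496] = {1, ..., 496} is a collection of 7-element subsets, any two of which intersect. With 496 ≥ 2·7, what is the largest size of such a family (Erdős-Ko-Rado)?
max |F| = C(495, 6) = 19819342628085

Erdős-Ko-Rado (1961): when n ≥ 2k, max |F| = C(n−1, k−1). The bound is attained by the star {A : i ∈ A} for any fixed i ∈ [n]. Here C(496−1, 7−1) = C(495, 6) = 19819342628085.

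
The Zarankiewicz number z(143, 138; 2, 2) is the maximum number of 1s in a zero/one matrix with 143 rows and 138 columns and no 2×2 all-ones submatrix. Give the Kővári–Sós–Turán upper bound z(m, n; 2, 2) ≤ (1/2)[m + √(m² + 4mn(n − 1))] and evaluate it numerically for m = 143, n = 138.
z(143, 138; 2, 2) ≤ (1/2)[143 + √(143² + 4·143·138·137)] = (1/2)[143 + √10834681] = 1717.3038

Kővári–Sós–Turán: let r_1, ..., r_143 be the row sums and z = Σ r_i the total number of 1s. Each pair of columns can share at most one row with both entries 1 (else a 2×2 all-ones block appears), so Σ_i C(r_i, 2) ≤ C(138, 2) = 9453. By convexity Σ_i C(r_i, 2) ≥ 143·C(z/143, 2) = z(z − 143)/(2·143), giving z² − 143z − 143·138·137 ≤ 0 and hence z ≤ (1/2)[143 + √(20449 + 4·2703558)] = (1/2)[143 + √10834681] ≈ (1/2)(143 + 3291.6077) = 1717.3038.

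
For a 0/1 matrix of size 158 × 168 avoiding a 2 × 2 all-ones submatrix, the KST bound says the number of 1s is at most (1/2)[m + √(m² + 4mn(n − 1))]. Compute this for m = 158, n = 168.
z(158, 168; 2, 2) ≤ (1/2)[158 + √(158² + 4·158·168·167)] = (1/2)[158 + √17756356] = 2185.9146

Kővári–Sós–Turán: let r_1, ..., r_158 be the row sums and z = Σ r_i the total number of 1s. Each pair of columns can share at most one row with both entries 1 (else a 2×2 all-ones block appears), so Σ_i C(r_i, 2) ≤ C(168, 2) = 14028. By convexity Σ_i C(r_i, 2) ≥ 158·C(z/158, 2) = z(z − 158)/(2·158), giving z² − 158z − 158·168·167 ≤ 0 and hence z ≤ (1/2)[158 + √(24964 + 4·4432848)] = (1/2)[158 + √17756356] ≈ (1/2)(158 + 4213.8291) = 2185.9146.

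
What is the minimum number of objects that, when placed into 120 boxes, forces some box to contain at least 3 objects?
n = (3 − 1)·120 + 1 = 241

By the generalised pigeonhole principle, to guarantee some box contains ≥ r objects we need more than (r − 1) · k objects total. Threshold: n = (r − 1) · k + 1. With r = 3 and k = 120: n = 2 · 120 + 1 = 240 + 1 = 241. For n = 240 = 2 · 120, we can put exactly 2 objects in every box, avoiding 3 in any single one — so 241 is tight.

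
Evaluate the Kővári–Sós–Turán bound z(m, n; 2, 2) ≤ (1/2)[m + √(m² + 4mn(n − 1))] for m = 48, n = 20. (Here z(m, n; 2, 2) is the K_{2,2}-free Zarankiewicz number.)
z(48, 20; 2, 2) ≤ (1/2)[48 + √(48² + 4·48·20·19)] = (1/2)[48 + √75264] = 161.1714

Kővári–Sós–Turán: let r_1, ..., r_48 be the row sums and z = Σ r_i the total number of 1s. Each pair of columns can share at most one row with both entries 1 (else a 2×2 all-ones block appears), so Σ_i C(r_i, 2) ≤ C(20, 2) = 190. By convexity Σ_i C(r_i, 2) ≥ 48·C(z/48, 2) = z(z − 48)/(2·48), giving z² − 48z − 48·20·19 ≤ 0 and hence z ≤ (1/2)[48 + √(2304 + 4·18240)] = (1/2)[48 + √75264] ≈ (1/2)(48 + 274.3429) = 161.1714.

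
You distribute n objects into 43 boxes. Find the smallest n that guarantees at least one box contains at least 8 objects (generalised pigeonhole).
n = (8 − 1)·43 + 1 = 302

By the generalised pigeonhole principle, to guarantee some box contains ≥ r objects we need more than (r − 1) · k objects total. Threshold: n = (r − 1) · k + 1. With r = 8 and k = 43: n = 7 · 43 + 1 = 301 + 1 = 302. For n = 301 = 7 · 43, we can put exactly 7 objects in every box, avoiding 8 in any single one — so 302 is tight.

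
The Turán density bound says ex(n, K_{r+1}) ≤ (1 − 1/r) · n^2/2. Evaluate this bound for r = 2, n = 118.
Turán density bound = (1/2) · 118^2/2 = 3481

Turán's theorem: ex(n, K_{r+1}) is achieved by the complete r-partite Turán graph T(n, r) with parts as balanced as possible, and is at most (1 − 1/r) · n^2/2. For r = 2, n = 118: the density bound is (1/2) · 13924/2 = 3481. Since 2 ∣ 118, the Turán graph T(118, 2) has parts of equal size 59, and its edge count e(T(118, 2)) = 3481 attains the density bound exactly.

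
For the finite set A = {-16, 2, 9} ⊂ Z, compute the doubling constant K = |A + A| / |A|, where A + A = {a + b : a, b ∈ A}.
K = |A + A| / |A| = 6/3 = 2

Enumerate A + A = {a + b : a, b ∈ A}. With |A| = 3, there are |A|^2 = 9 ordered sum pairs; collecting distinct values, A + A = {-32, -14, -7, 4, 11, 18}, so |A + A| = 6. Thus K = 6/3 = 2. For comparison, the minimum possible |A + A| over all 3-element sets is 2·3 − 1 = 5 (so min K = 5/3), attained only by arithmetic progressions.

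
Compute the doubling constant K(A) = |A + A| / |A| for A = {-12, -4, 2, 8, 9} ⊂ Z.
K = |A + A| / |A| = 14/5

Enumerate A + A = {a + b : a, b ∈ A}. With |A| = 5, there are |A|^2 = 25 ordered sum pairs; collecting distinct values, A + A = {-24, -16, -10, -8, -4, -3, -2, 4, 5, 10, 11, 16, 17, 18}, so |A + A| = 14. Thus K = 14/5. For comparison, the minimum possible |A + A| over all 5-element sets is 2·5 − 1 = 9 (so min K = 9/5), attained only by arithmetic progressions.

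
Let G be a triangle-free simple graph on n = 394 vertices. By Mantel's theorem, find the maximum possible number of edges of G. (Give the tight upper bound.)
ex(394, K_3) = ⌊394^2/4⌋ = 38809

Mantel (1907): a triangle-free graph on n vertices has at most ⌊n^2/4⌋ edges, with equality for the complete bipartite graph K_{⌊n/2⌋, ⌈n/2⌉}. For n = 394: ⌊394^2/4⌋ = ⌊155236/4⌋ = 38809. The extremal graph is K_{197, 197}, which has 197·197 = 38809 edges.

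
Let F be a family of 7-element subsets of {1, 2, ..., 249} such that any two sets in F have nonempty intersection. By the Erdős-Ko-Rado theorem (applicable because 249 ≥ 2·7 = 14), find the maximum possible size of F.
max |F| = C(248, 6) = 304027892532

The Erdős-Ko-Rado theorem states: for n ≥ 2k, an intersecting family of k-subsets of an n-element set has size at most C(n − 1, k − 1), with equality for 'star' families {A ⊆ [n] : |A| = k, i ∈ A} (fix an element i). For n = 249, k = 7: C(248, 6) = 304027892532.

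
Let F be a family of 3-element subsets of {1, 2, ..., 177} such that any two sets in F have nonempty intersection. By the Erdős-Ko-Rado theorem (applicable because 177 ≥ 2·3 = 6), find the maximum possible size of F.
max |F| = C(176, 2) = 15400

Erdős-Ko-Rado (1961): when n ≥ 2k, max |F| = C(n−1, k−1). The bound is attained by the star {A : i ∈ A} for any fixed i ∈ [n]. Here C(177−1, 3−1) = C(176, 2) = 15400.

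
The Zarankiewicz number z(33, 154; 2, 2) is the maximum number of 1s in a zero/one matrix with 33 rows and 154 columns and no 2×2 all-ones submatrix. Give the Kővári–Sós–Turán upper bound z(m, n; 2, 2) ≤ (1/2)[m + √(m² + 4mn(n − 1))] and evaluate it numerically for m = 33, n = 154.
z(33, 154; 2, 2) ≤ (1/2)[33 + √(33² + 4·33·154·153)] = (1/2)[33 + √3111273] = 898.44

Kővári–Sós–Turán: let r_1, ..., r_33 be the row sums and z = Σ r_i the total number of 1s. Each pair of columns can share at most one row with both entries 1 (else a 2×2 all-ones block appears), so Σ_i C(r_i, 2) ≤ C(154, 2) = 11781. By convexity Σ_i C(r_i, 2) ≥ 33·C(z/33, 2) = z(z − 33)/(2·33), giving z² − 33z − 33·154·153 ≤ 0 and hence z ≤ (1/2)[33 + √(1089 + 4·777546)] = (1/2)[33 + √3111273] ≈ (1/2)(33 + 1763.8801) = 898.44.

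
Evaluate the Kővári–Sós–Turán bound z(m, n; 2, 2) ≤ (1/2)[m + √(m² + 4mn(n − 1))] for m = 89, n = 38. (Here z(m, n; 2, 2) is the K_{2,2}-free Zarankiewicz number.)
z(89, 38; 2, 2) ≤ (1/2)[89 + √(89² + 4·89·38·37)] = (1/2)[89 + √508457] = 401.0309

Kővári–Sós–Turán: let r_1, ..., r_89 be the row sums and z = Σ r_i the total number of 1s. Each pair of columns can share at most one row with both entries 1 (else a 2×2 all-ones block appears), so Σ_i C(r_i, 2) ≤ C(38, 2) = 703. By convexity Σ_i C(r_i, 2) ≥ 89·C(z/89, 2) = z(z − 89)/(2·89), giving z² − 89z − 89·38·37 ≤ 0 and hence z ≤ (1/2)[89 + √(7921 + 4·125134)] = (1/2)[89 + √508457] ≈ (1/2)(89 + 713.0617) = 401.0309.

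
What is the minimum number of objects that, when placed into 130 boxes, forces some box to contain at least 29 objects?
n = (29 − 1)·130 + 1 = 3641

By the generalised pigeonhole principle, to guarantee some box contains ≥ r objects we need more than (r − 1) · k objects total. Threshold: n = (r − 1) · k + 1. With r = 29 and k = 130: n = 28 · 130 + 1 = 3640 + 1 = 3641. For n = 3640 = 28 · 130, we can put exactly 28 objects in every box, avoiding 29 in any single one — so 3641 is tight.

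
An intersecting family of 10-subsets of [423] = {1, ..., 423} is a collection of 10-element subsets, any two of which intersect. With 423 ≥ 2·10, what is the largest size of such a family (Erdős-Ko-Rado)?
max |F| = C(422, 9) = 1073368713877122520

The Erdős-Ko-Rado theorem states: for n ≥ 2k, an intersecting family of k-subsets of an n-element set has size at most C(n − 1, k − 1), with equality for 'star' families {A ⊆ [n] : |A| = k, i ∈ A} (fix an element i). For n = 423, k = 10: C(422, 9) = 1073368713877122520.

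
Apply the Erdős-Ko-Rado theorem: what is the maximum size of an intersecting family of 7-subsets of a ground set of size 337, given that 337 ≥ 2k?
max |F| = C(336, 6) = 1910769787752

The Erdős-Ko-Rado theorem states: for n ≥ 2k, an intersecting family of k-subsets of an n-element set has size at most C(n − 1, k − 1), with equality for 'star' families {A ⊆ [n] : |A| = k, i ∈ A} (fix an element i). For n = 337, k = 7: C(336, 6) = 1910769787752.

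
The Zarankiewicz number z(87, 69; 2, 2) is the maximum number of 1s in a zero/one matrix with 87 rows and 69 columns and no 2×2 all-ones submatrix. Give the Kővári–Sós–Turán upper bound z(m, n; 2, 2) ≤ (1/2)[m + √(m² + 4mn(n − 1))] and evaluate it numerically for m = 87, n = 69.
z(87, 69; 2, 2) ≤ (1/2)[87 + √(87² + 4·87·69·68)] = (1/2)[87 + √1640385] = 683.8876

Kővári–Sós–Turán: let r_1, ..., r_87 be the row sums and z = Σ r_i the total number of 1s. Each pair of columns can share at most one row with both entries 1 (else a 2×2 all-ones block appears), so Σ_i C(r_i, 2) ≤ C(69, 2) = 2346. By convexity Σ_i C(r_i, 2) ≥ 87·C(z/87, 2) = z(z − 87)/(2·87), giving z² − 87z − 87·69·68 ≤ 0 and hence z ≤ (1/2)[87 + √(7569 + 4·408204)] = (1/2)[87 + √1640385] ≈ (1/2)(87 + 1280.7752) = 683.8876.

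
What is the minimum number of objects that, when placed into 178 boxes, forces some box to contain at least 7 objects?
n = (7 − 1)·178 + 1 = 1069

By the generalised pigeonhole principle, to guarantee some box contains ≥ r objects we need more than (r − 1) · k objects total. Threshold: n = (r − 1) · k + 1. With r = 7 and k = 178: n = 6 · 178 + 1 = 1068 + 1 = 1069. For n = 1068 = 6 · 178, we can put exactly 6 objects in every box, avoiding 7 in any single one — so 1069 is tight.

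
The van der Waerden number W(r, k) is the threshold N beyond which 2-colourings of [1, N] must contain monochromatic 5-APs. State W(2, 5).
W(2, 5) = 178

This is a classical value, W(2, 5) = 178, established by combining an explicit 2-colouring of {1, ..., 177} with no monochromatic 5-AP (giving the lower bound W(2, 5) > 177) and a finite case analysis / exhaustive computer search showing every 2-colouring of {1, ..., 178} has such an AP.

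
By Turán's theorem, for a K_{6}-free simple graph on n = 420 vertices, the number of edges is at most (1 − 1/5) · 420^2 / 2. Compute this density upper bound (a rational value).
Turán density bound = (4/5) · 420^2/2 = 70560

Turán's theorem: ex(n, K_{r+1}) is achieved by the complete r-partite Turán graph T(n, r) with parts as balanced as possible, and is at most (1 − 1/r) · n^2/2. For r = 5, n = 420: the density bound is (4/5) · 176400/2 = 70560. Since 5 ∣ 420, the Turán graph T(420, 5) has parts of equal size 84, and its edge count e(T(420, 5)) = 70560 attains the density bound exactly.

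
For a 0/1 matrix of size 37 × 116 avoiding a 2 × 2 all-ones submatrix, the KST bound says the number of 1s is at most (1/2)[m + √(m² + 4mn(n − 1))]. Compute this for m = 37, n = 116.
z(37, 116; 2, 2) ≤ (1/2)[37 + √(37² + 4·37·116·115)] = (1/2)[37 + √1975689] = 721.296

Kővári–Sós–Turán: let r_1, ..., r_37 be the row sums and z = Σ r_i the total number of 1s. Each pair of columns can share at most one row with both entries 1 (else a 2×2 all-ones block appears), so Σ_i C(r_i, 2) ≤ C(116, 2) = 6670. By convexity Σ_i C(r_i, 2) ≥ 37·C(z/37, 2) = z(z − 37)/(2·37), giving z² − 37z − 37·116·115 ≤ 0 and hence z ≤ (1/2)[37 + √(1369 + 4·493580)] = (1/2)[37 + √1975689] ≈ (1/2)(37 + 1405.592) = 721.296.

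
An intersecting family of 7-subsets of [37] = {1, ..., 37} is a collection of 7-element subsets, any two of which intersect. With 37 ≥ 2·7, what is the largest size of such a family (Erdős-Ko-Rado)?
max |F| = C(36, 6) = 1947792

Erdős-Ko-Rado (1961): when n ≥ 2k, max |F| = C(n−1, k−1). The bound is attained by the star {A : i ∈ A} for any fixed i ∈ [n]. Here C(37−1, 7−1) = C(36, 6) = 1947792.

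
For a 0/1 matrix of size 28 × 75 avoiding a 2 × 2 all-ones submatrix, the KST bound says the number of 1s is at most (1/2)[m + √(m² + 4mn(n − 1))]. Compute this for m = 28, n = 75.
z(28, 75; 2, 2) ≤ (1/2)[28 + √(28² + 4·28·75·74)] = (1/2)[28 + √622384] = 408.4566

Kővári–Sós–Turán: let r_1, ..., r_28 be the row sums and z = Σ r_i the total number of 1s. Each pair of columns can share at most one row with both entries 1 (else a 2×2 all-ones block appears), so Σ_i C(r_i, 2) ≤ C(75, 2) = 2775. By convexity Σ_i C(r_i, 2) ≥ 28·C(z/28, 2) = z(z − 28)/(2·28), giving z² − 28z − 28·75·74 ≤ 0 and hence z ≤ (1/2)[28 + √(784 + 4·155400)] = (1/2)[28 + √622384] ≈ (1/2)(28 + 788.9132) = 408.4566.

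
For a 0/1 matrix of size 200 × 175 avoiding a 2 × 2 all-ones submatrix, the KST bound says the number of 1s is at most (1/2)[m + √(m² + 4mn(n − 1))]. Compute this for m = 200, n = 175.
z(200, 175; 2, 2) ≤ (1/2)[200 + √(200² + 4·200·175·174)] = (1/2)[200 + √24400000] = 2569.8178

Kővári–Sós–Turán: let r_1, ..., r_200 be the row sums and z = Σ r_i the total number of 1s. Each pair of columns can share at most one row with both entries 1 (else a 2×2 all-ones block appears), so Σ_i C(r_i, 2) ≤ C(175, 2) = 15225. By convexity Σ_i C(r_i, 2) ≥ 200·C(z/200, 2) = z(z − 200)/(2·200), giving z² − 200z − 200·175·174 ≤ 0 and hence z ≤ (1/2)[200 + √(40000 + 4·6090000)] = (1/2)[200 + √24400000] ≈ (1/2)(200 + 4939.6356) = 2569.8178.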